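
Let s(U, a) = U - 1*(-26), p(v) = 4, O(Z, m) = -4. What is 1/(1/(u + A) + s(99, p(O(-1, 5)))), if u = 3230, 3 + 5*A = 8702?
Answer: 24849/3106130 ≈ 0.0080000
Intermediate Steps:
A = 8699/5 (A = -3/5 + (1/5)*8702 = -3/5 + 8702/5 = 8699/5 ≈ 1739.8)
s(U, a) = 26 + U (s(U, a) = U + 26 = 26 + U)
1/(1/(u + A) + s(99, p(O(-1, 5)))) = 1/(1/(3230 + 8699/5) + (26 + 99)) = 1/(1/(24849/5) + 125) = 1/(5/24849 + 125) = 1/(3106130/24849) = 24849/3106130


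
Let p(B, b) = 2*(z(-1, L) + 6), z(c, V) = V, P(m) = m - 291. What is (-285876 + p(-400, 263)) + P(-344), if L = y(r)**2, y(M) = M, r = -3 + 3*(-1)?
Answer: -286427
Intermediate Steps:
r = -6 (r = -3 - 3 = -6)
L = 36 (L = (-6)**2 = 36)
P(m) = -291 + m
p(B, b) = 84 (p(B, b) = 2*(36 + 6) = 2*42 = 84)
(-285876 + p(-400, 263)) + P(-344) = (-285876 + 84) + (-291 - 344) = -285792 - 635 = -286427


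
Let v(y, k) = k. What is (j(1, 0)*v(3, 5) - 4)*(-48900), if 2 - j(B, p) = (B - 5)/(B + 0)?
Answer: -1271400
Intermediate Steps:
j(B, p) = 2 - (-5 + B)/B (j(B, p) = 2 - (B - 5)/(B + 0) = 2 - (-5 + B)/B)
(j(1, 0)*v(3, 5) - 4)*(-48900) = (((5 + 1)/1)*5 - 4)*(-48900) = ((1*6)*5 - 4)*(-48900) = (6*5 - 4)*(-48900) = (30 - 4)*(-48900) = 26*(-48900) = -1271400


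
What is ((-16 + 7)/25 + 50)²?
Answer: 1540081/625 ≈ 2464.1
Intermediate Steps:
((-16 + 7)/25 + 50)² = (-9*1/25 + 50)² = (-9/25 + 50)² = (1241/25)² = 1540081/625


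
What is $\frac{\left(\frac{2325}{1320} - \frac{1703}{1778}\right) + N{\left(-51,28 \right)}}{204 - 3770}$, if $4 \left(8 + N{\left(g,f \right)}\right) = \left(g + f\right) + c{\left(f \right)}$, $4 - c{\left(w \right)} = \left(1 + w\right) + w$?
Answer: $\frac{2049401}{278975312} \approx 0.0073462$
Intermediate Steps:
$c{\left(w \right)} = 3 - 2 w$ ($c{\left(w \right)} = 4 - \left(\left(1 + w\right) + w\right) = 4 - \left(1 + 2 w\right) = 3 - 2 w$)
$N{\left(g,f \right)} = - \frac{29}{4} - \frac{f}{4} + \frac{g}{4}$ ($N{\left(g,f \right)} = -8 + \frac{\left(g + f\right) - \left(-3 + 2 f\right)}{4} = -8 + \frac{\left(f + g\right) - \left(-3 + 2 f\right)}{4} = -8 + \frac{3 + g - f}{4} = -8 + \left(\frac{3}{4} - \frac{f}{4} + \frac{g}{4}\right) = - \frac{29}{4} - \frac{f}{4} + \frac{g}{4}$)
$\frac{\left(\frac{2325}{1320} - \frac{1703}{1778}\right) + N{\left(-51,28 \right)}}{204 - 3770} = \frac{\left(\frac{2325}{1320} - \frac{1703}{1778}\right) - 27}{204 - 3770} = \frac{\left(2325 \cdot \frac{1}{1320} - \frac{1703}{1778}\right) - 27}{-3566} = \left(\left(\frac{155}{88} - \frac{1703}{1778}\right) - 27\right) \left(- \frac{1}{3566}\right) = \left(\frac{62863}{78232} - 27\right) \left(- \frac{1}{3566}\right) = \left(- \frac{2049401}{78232}\right) \left(- \frac{1}{3566}\right) = \frac{2049401}{278975312}$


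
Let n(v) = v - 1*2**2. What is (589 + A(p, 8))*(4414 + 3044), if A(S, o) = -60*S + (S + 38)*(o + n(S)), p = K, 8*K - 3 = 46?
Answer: 159485601/32 ≈ 4.9839e+6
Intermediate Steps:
K = 49/8 (K = 3/8 + (1/8)*46 = 3/8 + 23/4 = 49/8 ≈ 6.1250)
p = 49/8 ≈ 6.1250
n(v) = -4 + v (n(v) = v - 1*4 = v - 4 = -4 + v)
A(S, o) = -60*S + (38 + S)*(-4 + S + o) (A(S, o) = -60*S + (S + 38)*(o + (-4 + S)) = -60*S + (38 + S)*(-4 + S + o))
(589 + A(p, 8))*(4414 + 3044) = (589 + (-152 + (49/8)**2 - 26*49/8 + 38*8 + (49/8)*8))*(4414 + 3044) = (589 + (-152 + 2401/64 - 637/4 + 304 + 49))*7458 = (589 + 5073/64)*7458 = (42769/64)*7458 = 159485601/32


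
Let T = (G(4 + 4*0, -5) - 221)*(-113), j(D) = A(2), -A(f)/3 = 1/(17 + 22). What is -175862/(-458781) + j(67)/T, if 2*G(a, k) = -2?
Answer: 6372367215/16624082462 ≈ 0.38332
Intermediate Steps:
A(f) = -1/13 (A(f) = -3/(17 + 22) = -3/39 = -3*1/39 = -1/13)
G(a, k) = -1 (G(a, k) = (1/2)*(-2) = -1)
j(D) = -1/13
T = 25086 (T = (-1 - 221)*(-113) = -222*(-113) = 25086)
-175862/(-458781) + j(67)/T = -175862/(-458781) - 1/13/25086 = -175862*(-1/458781) - 1/13*1/25086 = 175862/458781 - 1/326118 = 6372367215/16624082462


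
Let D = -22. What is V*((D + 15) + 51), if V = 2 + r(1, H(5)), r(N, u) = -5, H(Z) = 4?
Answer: -132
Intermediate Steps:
V = -3 (V = 2 - 5 = -3)
V*((D + 15) + 51) = -3*((-22 + 15) + 51) = -3*(-7 + 51) = -3*44 = -132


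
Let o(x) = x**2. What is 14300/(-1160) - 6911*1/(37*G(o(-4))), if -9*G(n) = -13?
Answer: -3951457/27898 ≈ -141.64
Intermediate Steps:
G(n) = 13/9 (G(n) = -1/9*(-13) = 13/9)
14300/(-1160) - 6911*1/(37*G(o(-4))) = 14300/(-1160) - 6911/(37*(13/9)) = 14300*(-1/1160) - 6911/481/9 = -715/58 - 6911*9/481 = -715/58 - 62199/481 = -3951457/27898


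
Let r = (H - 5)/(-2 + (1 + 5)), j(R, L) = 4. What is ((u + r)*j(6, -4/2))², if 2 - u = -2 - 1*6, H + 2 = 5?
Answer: 1444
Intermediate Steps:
H = 3 (H = -2 + 5 = 3)
u = 10 (u = 2 - (-2 - 1*6) = 2 - (-2 - 6) = 2 - 1*(-8) = 2 + 8 = 10)
r = -½ (r = (3 - 5)/(-2 + (1 + 5)) = -2/(-2 + 6) = -2/4 = -2*¼ = -½ ≈ -0.50000)
((u + r)*j(6, -4/2))² = ((10 - ½)*4)² = ((19/2)*4)² = 38² = 1444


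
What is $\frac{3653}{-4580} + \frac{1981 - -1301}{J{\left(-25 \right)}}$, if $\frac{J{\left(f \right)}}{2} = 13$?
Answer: $\frac{7468291}{59540} \approx 125.43$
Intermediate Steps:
$J{\left(f \right)} = 26$ ($J{\left(f \right)} = 2 \cdot 13 = 26$)
$\frac{3653}{-4580} + \frac{1981 - -1301}{J{\left(-25 \right)}} = \frac{3653}{-4580} + \frac{1981 - -1301}{26} = 3653 \left(- \frac{1}{4580}\right) + \left(1981 + 1301\right) \frac{1}{26} = - \frac{3653}{4580} + 3282 \cdot \frac{1}{26} = - \frac{3653}{4580} + \frac{1641}{13} = \frac{7468291}{59540}$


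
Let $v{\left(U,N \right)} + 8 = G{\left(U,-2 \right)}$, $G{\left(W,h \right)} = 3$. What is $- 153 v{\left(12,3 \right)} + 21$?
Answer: $786$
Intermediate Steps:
$v{\left(U,N \right)} = -5$ ($v{\left(U,N \right)} = -8 + 3 = -5$)
$- 153 v{\left(12,3 \right)} + 21 = \left(-153\right) \left(-5\right) + 21 = 765 + 21 = 786$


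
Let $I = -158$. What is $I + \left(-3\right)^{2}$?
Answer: $-149$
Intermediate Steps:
$I + \left(-3\right)^{2} = -158 + \left(-3\right)^{2} = -158 + 9 = -149$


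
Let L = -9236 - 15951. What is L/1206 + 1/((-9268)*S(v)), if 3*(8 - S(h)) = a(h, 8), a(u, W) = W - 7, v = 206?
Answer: -2684482643/128537892 ≈ -20.885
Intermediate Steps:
a(u, W) = -7 + W
L = -25187
S(h) = 23/3 (S(h) = 8 - (-7 + 8)/3 = 8 - ⅓*1 = 8 - ⅓ = 23/3)
L/1206 + 1/((-9268)*S(v)) = -25187/1206 + 1/((-9268)*(23/3)) = -25187*1/1206 - 1/9268*3/23 = -25187/1206 - 3/213164 = -2684482643/128537892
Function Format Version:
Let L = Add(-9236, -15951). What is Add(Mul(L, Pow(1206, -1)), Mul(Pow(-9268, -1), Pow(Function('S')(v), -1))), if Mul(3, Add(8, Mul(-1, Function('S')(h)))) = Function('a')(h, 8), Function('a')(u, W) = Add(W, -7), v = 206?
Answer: Rational(-2684482643, 128537892) ≈ -20.885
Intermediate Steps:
Function('a')(u, W) = Add(-7, W)
L = -25187
Function('S')(h) = Rational(23, 3) (Function('S')(h) = Add(8, Mul(Rational(-1, 3), Add(-7, 8))) = Add(8, Mul(Rational(-1, 3), 1)) = Add(8, Rational(-1, 3)) = Rational(23, 3))
Add(Mul(L, Pow(1206, -1)), Mul(Pow(-9268, -1), Pow(Function('S')(v), -1))) = Add(Mul(-25187, Pow(1206, -1)), Mul(Pow(-9268, -1), Pow(Rational(23, 3), -1))) = Add(Mul(-25187, Rational(1, 1206)), Mul(Rational(-1, 9268), Rational(3, 23))) = Add(Rational(-25187, 1206), Rational(-3, 213164)) = Rational(-2684482643, 128537892)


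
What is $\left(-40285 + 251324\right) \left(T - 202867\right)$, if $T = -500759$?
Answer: $-148492527414$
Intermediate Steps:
$\left(-40285 + 251324\right) \left(T - 202867\right) = \left(-40285 + 251324\right) \left(-500759 - 202867\right) = 211039 \left(-703626\right) = -148492527414$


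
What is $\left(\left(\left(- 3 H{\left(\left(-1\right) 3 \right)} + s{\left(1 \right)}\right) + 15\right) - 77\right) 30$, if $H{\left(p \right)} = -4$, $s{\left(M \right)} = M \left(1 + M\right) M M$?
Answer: $-1440$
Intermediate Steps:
$s{\left(M \right)} = M^{3} \left(1 + M\right)$ ($s{\left(M \right)} = M^{2} \left(1 + M\right) M = M^{3} \left(1 + M\right)$)
$\left(\left(\left(- 3 H{\left(\left(-1\right) 3 \right)} + s{\left(1 \right)}\right) + 15\right) - 77\right) 30 = \left(\left(\left(\left(-3\right) \left(-4\right) + 1^{3} \left(1 + 1\right)\right) + 15\right) - 77\right) 30 = \left(\left(\left(12 + 1 \cdot 2\right) + 15\right) - 77\right) 30 = \left(\left(\left(12 + 2\right) + 15\right) - 77\right) 30 = \left(\left(14 + 15\right) - 77\right) 30 = \left(29 - 77\right) 30 = \left(-48\right) 30 = -1440$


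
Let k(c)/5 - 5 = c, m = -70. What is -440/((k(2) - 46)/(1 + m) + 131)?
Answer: -3036/905 ≈ -3.3547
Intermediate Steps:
k(c) = 25 + 5*c
-440/((k(2) - 46)/(1 + m) + 131) = -440/(((25 + 5*2) - 46)/(1 - 70) + 131) = -440/(((25 + 10) - 46)/(-69) + 131) = -440/((35 - 46)*(-1/69) + 131) = -440/(-11*(-1/69) + 131) = -440/(11/69 + 131) = -440/9050/69 = -440*69/9050 = -3036/905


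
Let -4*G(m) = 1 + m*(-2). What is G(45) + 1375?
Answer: 5589/4 ≈ 1397.3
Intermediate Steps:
G(m) = -1/4 + m/2 (G(m) = -(1 + m*(-2))/4 = -(1 - 2*m)/4 = -1/4 + m/2)
G(45) + 1375 = (-1/4 + (1/2)*45) + 1375 = (-1/4 + 45/2) + 1375 = 89/4 + 1375 = 5589/4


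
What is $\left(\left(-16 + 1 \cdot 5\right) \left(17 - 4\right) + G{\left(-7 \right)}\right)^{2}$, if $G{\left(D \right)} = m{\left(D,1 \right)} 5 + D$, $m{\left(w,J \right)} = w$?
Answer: $34225$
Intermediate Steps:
$G{\left(D \right)} = 6 D$ ($G{\left(D \right)} = D 5 + D = 5 D + D = 6 D$)
$\left(\left(-16 + 1 \cdot 5\right) \left(17 - 4\right) + G{\left(-7 \right)}\right)^{2} = \left(\left(-16 + 1 \cdot 5\right) \left(17 - 4\right) + 6 \left(-7\right)\right)^{2} = \left(\left(-16 + 5\right) 13 - 42\right)^{2} = \left(\left(-11\right) 13 - 42\right)^{2} = \left(-143 - 42\right)^{2} = \left(-185\right)^{2} = 34225$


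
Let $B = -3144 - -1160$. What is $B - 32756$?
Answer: $-34740$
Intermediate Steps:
$B = -1984$ ($B = -3144 + 1160 = -1984$)
$B - 32756 = -1984 - 32756 = -34740$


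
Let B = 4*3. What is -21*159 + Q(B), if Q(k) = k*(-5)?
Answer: -3399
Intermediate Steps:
B = 12
Q(k) = -5*k
-21*159 + Q(B) = -21*159 - 5*12 = -3339 - 60 = -3399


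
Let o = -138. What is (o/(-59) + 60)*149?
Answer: 548022/59 ≈ 9288.5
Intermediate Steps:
(o/(-59) + 60)*149 = (-138/(-59) + 60)*149 = (-138*(-1/59) + 60)*149 = (138/59 + 60)*149 = (3678/59)*149 = 548022/59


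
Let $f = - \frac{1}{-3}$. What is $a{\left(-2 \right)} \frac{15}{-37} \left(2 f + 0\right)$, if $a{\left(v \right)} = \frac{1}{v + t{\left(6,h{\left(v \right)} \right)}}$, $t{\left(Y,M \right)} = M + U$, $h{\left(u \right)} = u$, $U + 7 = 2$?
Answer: $\frac{10}{333} \approx 0.03003$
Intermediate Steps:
$U = -5$ ($U = -7 + 2 = -5$)
$f = \frac{1}{3}$ ($f = \left(-1\right) \left(- \frac{1}{3}\right) = \frac{1}{3} \approx 0.33333$)
$t{\left(Y,M \right)} = -5 + M$ ($t{\left(Y,M \right)} = M - 5 = -5 + M$)
$a{\left(v \right)} = \frac{1}{-5 + 2 v}$ ($a{\left(v \right)} = \frac{1}{v + \left(-5 + v\right)} = \frac{1}{-5 + 2 v}$)
$a{\left(-2 \right)} \frac{15}{-37} \left(2 f + 0\right) = \frac{15 \frac{1}{-37}}{-5 + 2 \left(-2\right)} \left(2 \cdot \frac{1}{3} + 0\right) = \frac{15 \left(- \frac{1}{37}\right)}{-5 - 4} \left(\frac{2}{3} + 0\right) = \frac{1}{-9} \left(- \frac{15}{37}\right) \frac{2}{3} = \left(- \frac{1}{9}\right) \left(- \frac{15}{37}\right) \frac{2}{3} = \frac{5}{111} \cdot \frac{2}{3} = \frac{10}{333}$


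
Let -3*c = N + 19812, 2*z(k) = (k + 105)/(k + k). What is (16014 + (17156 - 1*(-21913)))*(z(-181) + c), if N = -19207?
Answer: -2009574728/181 ≈ -1.1103e+7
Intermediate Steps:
z(k) = (105 + k)/(4*k) (z(k) = ((k + 105)/(k + k))/2 = ((105 + k)/((2*k)))/2 = ((105 + k)*(1/(2*k)))/2 = ((105 + k)/(2*k))/2 = (105 + k)/(4*k))
c = -605/3 (c = -(-19207 + 19812)/3 = -1/3*605 = -605/3 ≈ -201.67)
(16014 + (17156 - 1*(-21913)))*(z(-181) + c) = (16014 + (17156 - 1*(-21913)))*((1/4)*(105 - 181)/(-181) - 605/3) = (16014 + (17156 + 21913))*((1/4)*(-1/181)*(-76) - 605/3) = (16014 + 39069)*(19/181 - 605/3) = 55083*(-109448/543) = -2009574728/181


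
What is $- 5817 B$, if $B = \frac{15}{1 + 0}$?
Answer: $-87255$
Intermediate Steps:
$B = 15$ ($B = \frac{15}{1} = 15 \cdot 1 = 15$)
$- 5817 B = \left(-5817\right) 15 = -87255$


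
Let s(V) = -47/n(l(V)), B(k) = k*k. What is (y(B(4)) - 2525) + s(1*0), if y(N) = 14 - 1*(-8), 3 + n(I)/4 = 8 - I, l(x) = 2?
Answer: -30083/12 ≈ -2506.9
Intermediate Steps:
n(I) = 20 - 4*I (n(I) = -12 + 4*(8 - I) = -12 + (32 - 4*I) = 20 - 4*I)
B(k) = k²
s(V) = -47/12 (s(V) = -47/(20 - 4*2) = -47/(20 - 8) = -47/12)
y(N) = 22 (y(N) = 14 + 8 = 22)
(y(B(4)) - 2525) + s(1*0) = (22 - 2525) - 47/12 = -2503 - 47/12 = -30083/12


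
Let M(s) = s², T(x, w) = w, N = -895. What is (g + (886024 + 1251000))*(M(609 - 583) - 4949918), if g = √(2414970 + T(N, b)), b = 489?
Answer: -10576648935808 - 4949242*√2415459 ≈ -1.0584e+13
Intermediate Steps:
g = √2415459 (g = √(2414970 + 489) = √2415459 ≈ 1554.2)
(g + (886024 + 1251000))*(M(609 - 583) - 4949918) = (√2415459 + (886024 + 1251000))*((609 - 583)² - 4949918) = (√2415459 + 2137024)*(26² - 4949918) = (2137024 + √2415459)*(676 - 4949918) = (2137024 + √2415459)*(-4949242) = -10576648935808 - 4949242*√2415459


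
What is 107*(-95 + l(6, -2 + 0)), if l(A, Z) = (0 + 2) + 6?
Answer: -9309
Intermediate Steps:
l(A, Z) = 8 (l(A, Z) = 2 + 6 = 8)
107*(-95 + l(6, -2 + 0)) = 107*(-95 + 8) = 107*(-87) = -9309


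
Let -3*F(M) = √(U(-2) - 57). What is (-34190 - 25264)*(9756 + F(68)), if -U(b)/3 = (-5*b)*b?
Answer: -580033224 + 19818*√3 ≈ -5.8000e+8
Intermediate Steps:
U(b) = 15*b² (U(b) = -3*(-5*b)*b = -(-15)*b² = 15*b²)
F(M) = -√3/3 (F(M) = -√(15*(-2)² - 57)/3 = -√(15*4 - 57)/3 = -√(60 - 57)/3 = -√3/3)
(-34190 - 25264)*(9756 + F(68)) = (-34190 - 25264)*(9756 - √3/3) = -59454*(9756 - √3/3) = -580033224 + 19818*√3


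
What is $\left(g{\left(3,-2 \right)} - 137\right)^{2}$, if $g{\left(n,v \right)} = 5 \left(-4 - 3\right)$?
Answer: $29584$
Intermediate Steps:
$g{\left(n,v \right)} = -35$ ($g{\left(n,v \right)} = 5 \left(-7\right) = -35$)
$\left(g{\left(3,-2 \right)} - 137\right)^{2} = \left(-35 - 137\right)^{2} = \left(-172\right)^{2} = 29584$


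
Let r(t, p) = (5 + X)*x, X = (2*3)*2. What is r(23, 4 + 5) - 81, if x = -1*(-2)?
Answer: -47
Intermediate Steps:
X = 12 (X = 6*2 = 12)
x = 2
r(t, p) = 34 (r(t, p) = (5 + 12)*2 = 17*2 = 34)
r(23, 4 + 5) - 81 = 34 - 81 = -47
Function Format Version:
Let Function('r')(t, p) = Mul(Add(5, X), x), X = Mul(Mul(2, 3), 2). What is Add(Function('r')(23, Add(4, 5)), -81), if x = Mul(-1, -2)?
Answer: -47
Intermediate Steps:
X = 12 (X = Mul(6, 2) = 12)
x = 2
Function('r')(t, p) = 34 (Function('r')(t, p) = Mul(Add(5, 12), 2) = Mul(17, 2) = 34)
Add(Function('r')(23, Add(4, 5)), -81) = Add(34, -81) = -47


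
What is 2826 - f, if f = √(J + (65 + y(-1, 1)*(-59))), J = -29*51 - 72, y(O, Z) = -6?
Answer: 2826 - 2*I*√283 ≈ 2826.0 - 33.645*I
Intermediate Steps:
J = -1551 (J = -1479 - 72 = -1551)
f = 2*I*√283 (f = √(-1551 + (65 - 6*(-59))) = √(-1551 + (65 + 354)) = √(-1551 + 419) = √(-1132) = 2*I*√283 ≈ 33.645*I)
2826 - f = 2826 - 2*I*√283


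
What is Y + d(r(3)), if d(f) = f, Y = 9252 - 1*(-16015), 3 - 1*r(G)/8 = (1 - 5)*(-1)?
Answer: 25259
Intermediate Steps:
r(G) = -8 (r(G) = 24 - 8*(1 - 5)*(-1) = 24 - (-32)*(-1) = 24 - 8*4 = 24 - 32 = -8)
Y = 25267 (Y = 9252 + 16015 = 25267)
Y + d(r(3)) = 25267 - 8 = 25259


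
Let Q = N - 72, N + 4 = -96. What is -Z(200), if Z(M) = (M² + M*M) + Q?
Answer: -79828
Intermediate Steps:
N = -100 (N = -4 - 96 = -100)
Q = -172 (Q = -100 - 72 = -172)
Z(M) = -172 + 2*M² (Z(M) = (M² + M*M) - 172 = (M² + M²) - 172 = 2*M² - 172 = -172 + 2*M²)
-Z(200) = -(-172 + 2*200²) = -(-172 + 2*40000) = -(-172 + 80000) = -1*79828 = -79828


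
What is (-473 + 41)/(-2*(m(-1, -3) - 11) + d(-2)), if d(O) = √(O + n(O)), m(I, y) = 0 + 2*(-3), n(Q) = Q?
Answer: -1836/145 + 108*I/145 ≈ -12.662 + 0.74483*I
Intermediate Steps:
m(I, y) = -6 (m(I, y) = 0 - 6 = -6)
d(O) = √2*√O (d(O) = √(O + O) = √(2*O) = √2*√O)
(-473 + 41)/(-2*(m(-1, -3) - 11) + d(-2)) = (-473 + 41)/(-2*(-6 - 11) + √2*√(-2)) = -432/(-2*(-17) + √2*(I*√2)) = -432*(34 - 2*I)/1160 = -54*(34 - 2*I)/145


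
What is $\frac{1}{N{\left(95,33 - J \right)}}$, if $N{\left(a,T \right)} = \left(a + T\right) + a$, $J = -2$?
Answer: $\frac{1}{225} \approx 0.0044444$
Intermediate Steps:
$N{\left(a,T \right)} = T + 2 a$ ($N{\left(a,T \right)} = \left(T + a\right) + a = T + 2 a$)
$\frac{1}{N{\left(95,33 - J \right)}} = \frac{1}{\left(33 - -2\right) + 2 \cdot 95} = \frac{1}{\left(33 + 2\right) + 190} = \frac{1}{35 + 190} = \frac{1}{225}$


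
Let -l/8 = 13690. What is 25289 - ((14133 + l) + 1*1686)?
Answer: 118990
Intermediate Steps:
l = -109520 (l = -8*13690 = -109520)
25289 - ((14133 + l) + 1*1686) = 25289 - ((14133 - 109520) + 1*1686) = 25289 - (-95387 + 1686) = 25289 - 1*(-93701) = 25289 + 93701 = 118990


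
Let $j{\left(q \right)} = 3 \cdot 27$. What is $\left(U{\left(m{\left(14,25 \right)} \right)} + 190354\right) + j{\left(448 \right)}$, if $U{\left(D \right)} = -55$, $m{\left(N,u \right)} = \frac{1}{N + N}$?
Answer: $190380$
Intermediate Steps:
$m{\left(N,u \right)} = \frac{1}{2 N}$
$j{\left(q \right)} = 81$
$\left(U{\left(m{\left(14,25 \right)} \right)} + 190354\right) + j{\left(448 \right)} = \left(-55 + 190354\right) + 81 = 190299 + 81 = 190380$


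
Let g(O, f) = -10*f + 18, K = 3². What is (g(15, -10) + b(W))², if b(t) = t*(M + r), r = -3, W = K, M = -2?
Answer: 5329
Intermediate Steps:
K = 9
g(O, f) = 18 - 10*f
W = 9
b(t) = -5*t (b(t) = t*(-2 - 3) = t*(-5) = -5*t)
(g(15, -10) + b(W))² = ((18 - 10*(-10)) - 5*9)² = ((18 + 100) - 45)² = (118 - 45)² = 73² = 5329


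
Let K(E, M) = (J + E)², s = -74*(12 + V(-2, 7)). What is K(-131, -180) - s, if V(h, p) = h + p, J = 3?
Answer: 17642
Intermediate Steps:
s = -1258 (s = -74*(12 + (-2 + 7)) = -74*(12 + 5) = -74*17 = -1258)
K(E, M) = (3 + E)²
K(-131, -180) - s = (3 - 131)² - 1*(-1258) = (-128)² + 1258 = 16384 + 1258 = 17642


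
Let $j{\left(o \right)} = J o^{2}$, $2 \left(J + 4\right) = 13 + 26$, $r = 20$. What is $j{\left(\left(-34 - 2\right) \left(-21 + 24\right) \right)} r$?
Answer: $3615840$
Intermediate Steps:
$J = \frac{31}{2}$ ($J = -4 + \frac{13 + 26}{2} = -4 + \frac{1}{2} \cdot 39 = -4 + \frac{39}{2} = \frac{31}{2} \approx 15.5$)
$j{\left(o \right)} = \frac{31 o^{2}}{2}$
$j{\left(\left(-34 - 2\right) \left(-21 + 24\right) \right)} r = \frac{31 \left(\left(-34 - 2\right) \left(-21 + 24\right)\right)^{2}}{2} \cdot 20 = \frac{31 \left(\left(-36\right) 3\right)^{2}}{2} \cdot 20 = \frac{31 \left(-108\right)^{2}}{2} \cdot 20 = \frac{31}{2} \cdot 11664 \cdot 20 = 180792 \cdot 20 = 3615840$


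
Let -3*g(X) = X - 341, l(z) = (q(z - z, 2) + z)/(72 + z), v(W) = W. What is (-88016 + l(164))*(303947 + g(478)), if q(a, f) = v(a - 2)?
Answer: -4734390892564/177 ≈ -2.6748e+10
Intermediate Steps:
q(a, f) = -2 + a (q(a, f) = a - 2 = -2 + a)
l(z) = (-2 + z)/(72 + z) (l(z) = ((-2 + (z - z)) + z)/(72 + z) = ((-2 + 0) + z)/(72 + z) = (-2 + z)/(72 + z))
g(X) = 341/3 - X/3 (g(X) = -(X - 341)/3 = -(-341 + X)/3 = 341/3 - X/3)
(-88016 + l(164))*(303947 + g(478)) = (-88016 + (-2 + 164)/(72 + 164))*(303947 + (341/3 - 1/3*478)) = (-88016 + 162/236)*(303947 + (341/3 - 478/3)) = (-88016 + (1/236)*162)*(303947 - 137/3) = (-88016 + 81/118)*(911704/3) = -10385807/118*911704/3 = -4734390892564/177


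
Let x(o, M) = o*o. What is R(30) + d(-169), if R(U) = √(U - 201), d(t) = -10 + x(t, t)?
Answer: 28551 + 3*I*√19 ≈ 28551.0 + 13.077*I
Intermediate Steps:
x(o, M) = o²
d(t) = -10 + t²
R(U) = √(-201 + U)
R(30) + d(-169) = √(-201 + 30) + (-10 + (-169)²) = √(-171) + (-10 + 28561) = 3*I*√19 + 28551 = 28551 + 3*I*√19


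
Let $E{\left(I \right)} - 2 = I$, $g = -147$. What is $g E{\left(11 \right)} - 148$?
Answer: $-2059$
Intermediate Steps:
$E{\left(I \right)} = 2 + I$
$g E{\left(11 \right)} - 148 = - 147 \left(2 + 11\right) - 148 = \left(-147\right) 13 - 148 = -1911 - 148 = -2059$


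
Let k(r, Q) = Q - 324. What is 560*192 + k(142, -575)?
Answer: 106621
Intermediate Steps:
k(r, Q) = -324 + Q
560*192 + k(142, -575) = 560*192 + (-324 - 575) = 107520 - 899 = 106621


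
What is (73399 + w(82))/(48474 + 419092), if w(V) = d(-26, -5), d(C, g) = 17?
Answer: 36708/233783 ≈ 0.15702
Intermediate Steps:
w(V) = 17
(73399 + w(82))/(48474 + 419092) = (73399 + 17)/(48474 + 419092) = 73416/467566 = 73416*(1/467566) = 36708/233783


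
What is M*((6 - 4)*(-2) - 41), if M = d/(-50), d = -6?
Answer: -27/5 ≈ -5.4000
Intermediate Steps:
M = 3/25 (M = -6/(-50) = -6*(-1/50) = 3/25 ≈ 0.12000)
M*((6 - 4)*(-2) - 41) = 3*((6 - 4)*(-2) - 41)/25 = 3*(2*(-2) - 41)/25 = 3*(-4 - 41)/25 = (3/25)*(-45) = -27/5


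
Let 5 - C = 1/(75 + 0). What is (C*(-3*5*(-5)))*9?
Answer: 3366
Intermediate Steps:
C = 374/75 (C = 5 - 1/(75 + 0) = 5 - 1/75 = 374/75 ≈ 4.9867)
(C*(-3*5*(-5)))*9 = (374*(-3*5*(-5))/75)*9 = (374*(-15*(-5))/75)*9 = ((374/75)*75)*9 = 374*9 = 3366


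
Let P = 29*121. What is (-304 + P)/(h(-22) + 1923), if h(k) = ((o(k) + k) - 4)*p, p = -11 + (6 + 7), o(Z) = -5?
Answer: 3205/1861 ≈ 1.7222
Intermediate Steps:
P = 3509
p = 2 (p = -11 + 13 = 2)
h(k) = -18 + 2*k (h(k) = ((-5 + k) - 4)*2 = (-9 + k)*2 = -18 + 2*k)
(-304 + P)/(h(-22) + 1923) = (-304 + 3509)/((-18 + 2*(-22)) + 1923) = 3205/((-18 - 44) + 1923) = 3205/(-62 + 1923) = 3205/1861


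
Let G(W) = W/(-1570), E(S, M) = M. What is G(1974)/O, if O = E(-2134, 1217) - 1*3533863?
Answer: 987/2773127110 ≈ 3.5592e-7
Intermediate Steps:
O = -3532646 (O = 1217 - 1*3533863 = 1217 - 3533863 = -3532646)
G(W) = -W/1570 (G(W) = W*(-1/1570) = -W/1570)
G(1974)/O = -1/1570*1974/(-3532646) = -987/785*(-1/3532646) = 987/2773127110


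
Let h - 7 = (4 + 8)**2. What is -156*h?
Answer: -23556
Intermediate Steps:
h = 151 (h = 7 + (4 + 8)**2 = 7 + 12**2 = 7 + 144 = 151)
-156*h = -156*151 = -23556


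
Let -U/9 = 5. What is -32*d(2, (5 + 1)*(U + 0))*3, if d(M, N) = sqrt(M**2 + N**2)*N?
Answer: 51840*sqrt(18226) ≈ 6.9986e+6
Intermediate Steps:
U = -45 (U = -9*5 = -45)
d(M, N) = N*sqrt(M**2 + N**2)
-32*d(2, (5 + 1)*(U + 0))*3 = -32*(5 + 1)*(-45 + 0)*sqrt(2**2 + ((5 + 1)*(-45 + 0))**2)*3 = -32*6*(-45)*sqrt(4 + (6*(-45))**2)*3 = -(-8640)*sqrt(4 + (-270)**2)*3 = -(-8640)*sqrt(4 + 72900)*3 = -(-8640)*sqrt(72904)*3 = -(-8640)*2*sqrt(18226)*3 = -(-17280)*sqrt(18226)*3 = (17280*sqrt(18226))*3 = 51840*sqrt(18226)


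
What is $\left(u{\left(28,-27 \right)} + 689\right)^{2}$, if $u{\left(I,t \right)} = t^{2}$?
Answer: $2010724$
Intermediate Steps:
$\left(u{\left(28,-27 \right)} + 689\right)^{2} = \left(\left(-27\right)^{2} + 689\right)^{2} = \left(729 + 689\right)^{2} = 1418^{2} = 2010724$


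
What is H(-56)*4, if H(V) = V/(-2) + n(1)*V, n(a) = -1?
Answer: 336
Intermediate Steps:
H(V) = -3*V/2 (H(V) = V/(-2) - V = V*(-½) - V = -V/2 - V = -3*V/2)
H(-56)*4 = -3/2*(-56)*4 = 84*4 = 336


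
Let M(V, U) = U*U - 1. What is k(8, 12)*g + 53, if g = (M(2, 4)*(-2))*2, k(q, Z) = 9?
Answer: -487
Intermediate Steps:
M(V, U) = -1 + U² (M(V, U) = U² - 1 = -1 + U²)
g = -60 (g = ((-1 + 4²)*(-2))*2 = ((-1 + 16)*(-2))*2 = (15*(-2))*2 = -30*2 = -60)
k(8, 12)*g + 53 = 9*(-60) + 53 = -540 + 53 = -487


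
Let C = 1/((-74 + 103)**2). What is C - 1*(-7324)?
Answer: 6159485/841 ≈ 7324.0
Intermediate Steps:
C = 1/841 (C = 1/(29**2) = 1/841 ≈ 0.0011891)
C - 1*(-7324) = 1/841 - 1*(-7324) = 1/841 + 7324 = 6159485/841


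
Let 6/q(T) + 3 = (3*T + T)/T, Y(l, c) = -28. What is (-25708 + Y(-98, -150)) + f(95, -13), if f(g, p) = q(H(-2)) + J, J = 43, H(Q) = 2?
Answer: -25687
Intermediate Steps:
q(T) = 6 (q(T) = 6/(-3 + (3*T + T)/T) = 6/(-3 + (4*T)/T) = 6/(-3 + 4) = 6/1 = 6*1 = 6)
f(g, p) = 49 (f(g, p) = 6 + 43 = 49)
(-25708 + Y(-98, -150)) + f(95, -13) = (-25708 - 28) + 49 = -25736 + 49 = -25687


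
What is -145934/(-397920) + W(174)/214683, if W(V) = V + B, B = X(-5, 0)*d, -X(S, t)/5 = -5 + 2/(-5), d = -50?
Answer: 734799881/2033968080 ≈ 0.36126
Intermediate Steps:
X(S, t) = 27 (X(S, t) = -5*(-5 + 2/(-5)) = -5*(-5 + 2*(-⅕)) = -5*(-5 - ⅖) = -5*(-27/5) = 27)
B = -1350 (B = 27*(-50) = -1350)
W(V) = -1350 + V (W(V) = V - 1350 = -1350 + V)
-145934/(-397920) + W(174)/214683 = -145934/(-397920) + (-1350 + 174)/214683 = -145934*(-1/397920) - 1176*1/214683 = 72967/198960 - 56/10223 = 734799881/2033968080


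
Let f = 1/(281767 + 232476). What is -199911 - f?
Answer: -102802832374/514243 ≈ -1.9991e+5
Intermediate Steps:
f = 1/514243 ≈ 1.9446e-6
-199911 - f = -199911 - 1*1/514243 = -199911 - 1/514243 = -102802832374/514243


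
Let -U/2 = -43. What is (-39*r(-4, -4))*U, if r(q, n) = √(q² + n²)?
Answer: -13416*√2 ≈ -18973.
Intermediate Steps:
r(q, n) = √(n² + q²)
U = 86 (U = -2*(-43) = 86)
(-39*r(-4, -4))*U = -39*√((-4)² + (-4)²)*86 = -39*√(16 + 16)*86 = -156*√2*86 = -13416*√2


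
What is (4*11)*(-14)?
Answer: -616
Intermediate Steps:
(4*11)*(-14) = 44*(-14) = -616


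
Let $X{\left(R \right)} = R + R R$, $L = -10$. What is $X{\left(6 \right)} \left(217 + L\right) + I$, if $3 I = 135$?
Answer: $8739$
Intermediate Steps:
$X{\left(R \right)} = R + R^{2}$
$I = 45$ ($I = \frac{1}{3} \cdot 135 = 45$)
$X{\left(6 \right)} \left(217 + L\right) + I = 6 \left(1 + 6\right) \left(217 - 10\right) + 45 = 6 \cdot 7 \cdot 207 + 45 = 42 \cdot 207 + 45 = 8694 + 45 = 8739$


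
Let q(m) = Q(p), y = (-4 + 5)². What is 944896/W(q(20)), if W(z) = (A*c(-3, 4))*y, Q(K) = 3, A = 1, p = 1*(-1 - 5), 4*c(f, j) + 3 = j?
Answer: 3779584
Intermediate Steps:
c(f, j) = -¾ + j/4
p = -6 (p = 1*(-6) = -6)
y = 1 (y = 1² = 1)
q(m) = 3
W(z) = ¼ (W(z) = (1*(-¾ + (¼)*4))*1 = (1*(-¾ + 1))*1 = (1*(¼))*1 = (¼)*1 = ¼)
944896/W(q(20)) = 944896/(¼) = 944896*4 = 3779584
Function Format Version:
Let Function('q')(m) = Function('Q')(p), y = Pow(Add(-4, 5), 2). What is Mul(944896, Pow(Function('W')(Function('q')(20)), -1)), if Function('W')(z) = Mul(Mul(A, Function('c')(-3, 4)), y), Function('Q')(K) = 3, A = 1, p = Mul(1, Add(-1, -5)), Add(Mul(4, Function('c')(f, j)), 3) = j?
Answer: 3779584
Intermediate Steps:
Function('c')(f, j) = Add(Rational(-3, 4), Mul(Rational(1, 4), j))
p = -6 (p = Mul(1, -6) = -6)
y = 1 (y = Pow(1, 2) = 1)
Function('q')(m) = 3
Function('W')(z) = Rational(1, 4) (Function('W')(z) = Mul(Mul(1, Add(Rational(-3, 4), Mul(Rational(1, 4), 4))), 1) = Mul(Mul(1, Add(Rational(-3, 4), 1)), 1) = Mul(Mul(1, Rational(1, 4)), 1) = Mul(Rational(1, 4), 1) = Rational(1, 4))
Mul(944896, Pow(Function('W')(Function('q')(20)), -1)) = Mul(944896, Pow(Rational(1, 4), -1)) = Mul(944896, 4) = 3779584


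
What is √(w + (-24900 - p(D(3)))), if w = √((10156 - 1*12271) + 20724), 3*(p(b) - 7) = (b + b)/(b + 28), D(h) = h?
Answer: √(-23935689 + 961*√18609)/31 ≈ 157.39*I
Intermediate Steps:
p(b) = 7 + 2*b/(3*(28 + b)) (p(b) = 7 + ((b + b)/(b + 28))/3 = 7 + ((2*b)/(28 + b))/3 = 7 + (2*b/(28 + b))/3 = 7 + 2*b/(3*(28 + b)))
w = √18609 (w = √((10156 - 12271) + 20724) = √(-2115 + 20724) = √18609 ≈ 136.41)
√(w + (-24900 - p(D(3)))) = √(√18609 + (-24900 - (588 + 23*3)/(3*(28 + 3)))) = √(√18609 + (-24900 - (588 + 69)/(3*31))) = √(√18609 + (-24900 - 657/(3*31))) = √(√18609 + (-24900 - 1*219/31)) = √(√18609 + (-24900 - 219/31)) = √(√18609 - 772119/31) = √(-772119/31 + √18609)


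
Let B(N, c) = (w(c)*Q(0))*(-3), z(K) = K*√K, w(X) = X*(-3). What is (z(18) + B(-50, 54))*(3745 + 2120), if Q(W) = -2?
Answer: -5700780 + 316710*√2 ≈ -5.2529e+6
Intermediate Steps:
w(X) = -3*X
z(K) = K^(3/2)
B(N, c) = -18*c (B(N, c) = (-3*c*(-2))*(-3) = (6*c)*(-3) = -18*c)
(z(18) + B(-50, 54))*(3745 + 2120) = (18^(3/2) - 18*54)*(3745 + 2120) = (54*√2 - 972)*5865 = (-972 + 54*√2)*5865 = -5700780 + 316710*√2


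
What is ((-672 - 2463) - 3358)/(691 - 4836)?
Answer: 6493/4145 ≈ 1.5665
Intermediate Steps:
((-672 - 2463) - 3358)/(691 - 4836) = (-3135 - 3358)/(-4145) = -6493*(-1/4145) = 6493/4145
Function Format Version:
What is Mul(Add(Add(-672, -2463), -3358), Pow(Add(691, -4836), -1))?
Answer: Rational(6493, 4145) ≈ 1.5665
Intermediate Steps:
Mul(Add(Add(-672, -2463), -3358), Pow(Add(691, -4836), -1)) = Mul(Add(-3135, -3358), Pow(-4145, -1)) = Mul(-6493, Rational(-1, 4145)) = Rational(6493, 4145)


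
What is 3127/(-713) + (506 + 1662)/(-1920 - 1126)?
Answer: -5535313/1085899 ≈ -5.0975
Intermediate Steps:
3127/(-713) + (506 + 1662)/(-1920 - 1126) = 3127*(-1/713) + 2168/(-3046) = -3127/713 + 2168*(-1/3046) = -3127/713 - 1084/1523 = -5535313/1085899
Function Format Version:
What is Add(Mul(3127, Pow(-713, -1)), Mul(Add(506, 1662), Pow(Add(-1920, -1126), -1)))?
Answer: Rational(-5535313, 1085899) ≈ -5.0975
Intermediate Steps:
Add(Mul(3127, Pow(-713, -1)), Mul(Add(506, 1662), Pow(Add(-1920, -1126), -1))) = Add(Mul(3127, Rational(-1, 713)), Mul(2168, Pow(-3046, -1))) = Add(Rational(-3127, 713), Mul(2168, Rational(-1, 3046))) = Add(Rational(-3127, 713), Rational(-1084, 1523)) = Rational(-5535313, 1085899)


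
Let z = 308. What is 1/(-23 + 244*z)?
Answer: 1/75129 ≈ 1.3310e-5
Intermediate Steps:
1/(-23 + 244*z) = 1/(-23 + 244*308) = 1/(-23 + 75152) = 1/75129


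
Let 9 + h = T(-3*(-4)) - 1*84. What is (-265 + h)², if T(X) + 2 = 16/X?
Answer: 1157776/9 ≈ 1.2864e+5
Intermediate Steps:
T(X) = -2 + 16/X
h = -281/3 (h = -9 + ((-2 + 16/((-3*(-4)))) - 1*84) = -9 + ((-2 + 16/12) - 84) = -9 + ((-2 + 16*(1/12)) - 84) = -9 + ((-2 + 4/3) - 84) = -9 + (-⅔ - 84) = -9 - 254/3 = -281/3 ≈ -93.667)
(-265 + h)² = (-265 - 281/3)² = (-1076/3)² = 1157776/9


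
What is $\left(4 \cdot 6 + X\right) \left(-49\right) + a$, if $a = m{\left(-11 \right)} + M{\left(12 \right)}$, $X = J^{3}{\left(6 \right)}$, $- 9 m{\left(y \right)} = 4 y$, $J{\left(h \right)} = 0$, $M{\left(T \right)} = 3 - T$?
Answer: $- \frac{10621}{9} \approx -1180.1$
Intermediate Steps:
$m{\left(y \right)} = - \frac{4 y}{9}$
$X = 0$ ($X = 0^{3} = 0$)
$a = - \frac{37}{9}$ ($a = \left(- \frac{4}{9}\right) \left(-11\right) + \left(3 - 12\right) = \frac{44}{9} + \left(3 - 12\right) = \frac{44}{9} - 9 = - \frac{37}{9} \approx -4.1111$)
$\left(4 \cdot 6 + X\right) \left(-49\right) + a = \left(4 \cdot 6 + 0\right) \left(-49\right) - \frac{37}{9} = \left(24 + 0\right) \left(-49\right) - \frac{37}{9} = 24 \left(-49\right) - \frac{37}{9} = -1176 - \frac{37}{9} = - \frac{10621}{9}$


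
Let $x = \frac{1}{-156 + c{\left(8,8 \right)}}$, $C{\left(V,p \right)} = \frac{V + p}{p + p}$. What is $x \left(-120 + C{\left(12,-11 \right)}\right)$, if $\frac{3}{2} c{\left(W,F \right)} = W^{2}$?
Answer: $\frac{7923}{7480} \approx 1.0592$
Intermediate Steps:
$c{\left(W,F \right)} = \frac{2 W^{2}}{3}$
$C{\left(V,p \right)} = \frac{V + p}{2 p}$
$x = - \frac{3}{340}$ ($x = \frac{1}{-156 + \frac{2 \cdot 8^{2}}{3}} = \frac{1}{-156 + \frac{2}{3} \cdot 64} = \frac{1}{-156 + \frac{128}{3}} = \frac{1}{- \frac{340}{3}} = - \frac{3}{340} \approx -0.0088235$)
$x \left(-120 + C{\left(12,-11 \right)}\right) = - \frac{3 \left(-120 + \frac{12 - 11}{2 \left(-11\right)}\right)}{340} = - \frac{3 \left(-120 + \frac{1}{2} \left(- \frac{1}{11}\right) 1\right)}{340} = - \frac{3 \left(-120 - \frac{1}{22}\right)}{340} = \left(- \frac{3}{340}\right) \left(- \frac{2641}{22}\right) = \frac{7923}{7480}$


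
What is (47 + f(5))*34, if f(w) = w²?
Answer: 2448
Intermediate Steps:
(47 + f(5))*34 = (47 + 5²)*34 = (47 + 25)*34 = 72*34 = 2448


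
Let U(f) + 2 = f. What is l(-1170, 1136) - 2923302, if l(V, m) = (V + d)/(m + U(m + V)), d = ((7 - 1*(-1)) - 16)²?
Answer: -1607816653/550 ≈ -2.9233e+6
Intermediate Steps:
U(f) = -2 + f
d = 64 (d = ((7 + 1) - 16)² = (8 - 16)² = (-8)² = 64)
l(V, m) = (64 + V)/(-2 + V + 2*m) (l(V, m) = (V + 64)/(m + (-2 + (m + V))) = (64 + V)/(m + (-2 + (V + m))) = (64 + V)/(m + (-2 + V + m)) = (64 + V)/(-2 + V + 2*m))
l(-1170, 1136) - 2923302 = (64 - 1170)/(-2 - 1170 + 2*1136) - 2923302 = -1106/(-2 - 1170 + 2272) - 2923302 = -1106/1100 - 2923302 = (1/1100)*(-1106) - 2923302 = -553/550 - 2923302 = -1607816653/550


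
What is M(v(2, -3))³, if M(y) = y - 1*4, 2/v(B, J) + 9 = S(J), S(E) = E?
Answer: -15625/216 ≈ -72.338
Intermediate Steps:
v(B, J) = 2/(-9 + J)
M(y) = -4 + y (M(y) = y - 4 = -4 + y)
M(v(2, -3))³ = (-4 + 2/(-9 - 3))³ = (-4 + 2/(-12))³ = (-4 + 2*(-1/12))³ = (-4 - ⅙)³ = (-25/6)³ = -15625/216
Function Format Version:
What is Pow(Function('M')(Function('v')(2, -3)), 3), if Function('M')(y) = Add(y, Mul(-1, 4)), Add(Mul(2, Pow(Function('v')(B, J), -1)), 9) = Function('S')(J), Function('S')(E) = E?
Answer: Rational(-15625, 216) ≈ -72.338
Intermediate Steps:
Function('v')(B, J) = Mul(2, Pow(Add(-9, J), -1))
Function('M')(y) = Add(-4, y) (Function('M')(y) = Add(y, -4) = Add(-4, y))
Pow(Function('M')(Function('v')(2, -3)), 3) = Pow(Add(-4, Mul(2, Pow(Add(-9, -3), -1))), 3) = Pow(Add(-4, Mul(2, Pow(-12, -1))), 3) = Pow(Add(-4, Mul(2, Rational(-1, 12))), 3) = Pow(Add(-4, Rational(-1, 6)), 3) = Pow(Rational(-25, 6), 3) = Rational(-15625, 216)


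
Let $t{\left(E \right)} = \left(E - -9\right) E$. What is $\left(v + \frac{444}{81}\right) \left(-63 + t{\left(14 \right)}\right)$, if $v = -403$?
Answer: $- \frac{2779847}{27} \approx -1.0296 \cdot 10^{5}$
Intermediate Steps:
$t{\left(E \right)} = E \left(9 + E\right)$ ($t{\left(E \right)} = \left(E + 9\right) E = \left(9 + E\right) E = E \left(9 + E\right)$)
$\left(v + \frac{444}{81}\right) \left(-63 + t{\left(14 \right)}\right) = \left(-403 + \frac{444}{81}\right) \left(-63 + 14 \left(9 + 14\right)\right) = \left(-403 + 444 \cdot \frac{1}{81}\right) \left(-63 + 14 \cdot 23\right) = \left(-403 + \frac{148}{27}\right) \left(-63 + 322\right) = \left(- \frac{10733}{27}\right) 259 = - \frac{2779847}{27}$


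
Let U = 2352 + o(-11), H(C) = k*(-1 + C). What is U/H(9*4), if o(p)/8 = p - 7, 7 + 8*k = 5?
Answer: -8832/35 ≈ -252.34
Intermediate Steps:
k = -1/4 (k = -7/8 + (1/8)*5 = -7/8 + 5/8 = -1/4 ≈ -0.25000)
H(C) = 1/4 - C/4 (H(C) = -(-1 + C)/4 = 1/4 - C/4)
o(p) = -56 + 8*p (o(p) = 8*(p - 7) = 8*(-7 + p) = -56 + 8*p)
U = 2208 (U = 2352 + (-56 + 8*(-11)) = 2352 + (-56 - 88) = 2352 - 144 = 2208)
U/H(9*4) = 2208/(1/4 - 9*4/4) = 2208/(1/4 - 1/4*36) = 2208/(1/4 - 9) = 2208/(-35/4) = 2208*(-4/35) = -8832/35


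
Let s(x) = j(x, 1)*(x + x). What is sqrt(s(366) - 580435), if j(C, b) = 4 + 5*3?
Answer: I*sqrt(566527) ≈ 752.68*I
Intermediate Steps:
j(C, b) = 19 (j(C, b) = 4 + 15 = 19)
s(x) = 38*x (s(x) = 19*(x + x) = 19*(2*x) = 38*x)
sqrt(s(366) - 580435) = sqrt(38*366 - 580435) = sqrt(13908 - 580435) = sqrt(-566527) = I*sqrt(566527)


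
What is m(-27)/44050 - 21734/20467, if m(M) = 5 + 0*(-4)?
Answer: -191456073/180314270 ≈ -1.0618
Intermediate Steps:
m(M) = 5 (m(M) = 5 + 0 = 5)
m(-27)/44050 - 21734/20467 = 5/44050 - 21734/20467 = 5*(1/44050) - 21734*1/20467 = 1/8810 - 21734/20467 = -191456073/180314270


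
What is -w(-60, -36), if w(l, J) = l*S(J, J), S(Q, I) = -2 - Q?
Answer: 2040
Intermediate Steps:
w(l, J) = l*(-2 - J)
-w(-60, -36) = -(-1)*(-60)*(2 - 36) = -(-1)*(-60)*(-34) = -1*(-2040) = 2040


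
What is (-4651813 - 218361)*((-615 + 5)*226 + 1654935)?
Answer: -7388419221050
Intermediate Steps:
(-4651813 - 218361)*((-615 + 5)*226 + 1654935) = -4870174*(-610*226 + 1654935) = -4870174*(-137860 + 1654935) = -4870174*1517075 = -7388419221050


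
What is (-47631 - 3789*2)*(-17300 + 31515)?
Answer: -784795935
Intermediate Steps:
(-47631 - 3789*2)*(-17300 + 31515) = (-47631 - 7578)*14215 = -55209*14215 = -784795935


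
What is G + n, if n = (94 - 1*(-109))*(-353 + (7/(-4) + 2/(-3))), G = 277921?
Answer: 2469257/12 ≈ 2.0577e+5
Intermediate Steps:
n = -865795/12 (n = (94 + 109)*(-353 + (7*(-¼) - ⅓*2)) = 203*(-353 + (-7/4 - ⅔)) = 203*(-353 - 29/12) = 203*(-4265/12) = -865795/12 ≈ -72150.)
G + n = 277921 - 865795/12 = 2469257/12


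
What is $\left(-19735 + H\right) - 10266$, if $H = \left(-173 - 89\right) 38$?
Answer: $-39957$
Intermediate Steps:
$H = -9956$ ($H = \left(-173 - 89\right) 38 = \left(-262\right) 38 = -9956$)
$\left(-19735 + H\right) - 10266 = \left(-19735 - 9956\right) - 10266 = -29691 - 10266 = -39957$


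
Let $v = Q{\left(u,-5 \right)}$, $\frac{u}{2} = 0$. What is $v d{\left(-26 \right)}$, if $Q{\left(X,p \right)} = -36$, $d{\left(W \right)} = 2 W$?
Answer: $1872$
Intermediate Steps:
$u = 0$ ($u = 2 \cdot 0 = 0$)
$v = -36$
$v d{\left(-26 \right)} = - 36 \cdot 2 \left(-26\right) = \left(-36\right) \left(-52\right) = 1872$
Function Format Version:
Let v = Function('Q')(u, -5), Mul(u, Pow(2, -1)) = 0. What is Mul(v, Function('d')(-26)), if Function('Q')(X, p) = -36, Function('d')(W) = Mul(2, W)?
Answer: 1872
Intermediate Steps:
u = 0 (u = Mul(2, 0) = 0)
v = -36
Mul(v, Function('d')(-26)) = Mul(-36, Mul(2, -26)) = Mul(-36, -52) = 1872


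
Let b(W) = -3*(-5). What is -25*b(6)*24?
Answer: -9000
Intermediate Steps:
b(W) = 15
-25*b(6)*24 = -25*15*24 = -375*24 = -9000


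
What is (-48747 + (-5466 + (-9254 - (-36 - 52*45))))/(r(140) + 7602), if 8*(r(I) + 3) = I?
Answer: -122182/15233 ≈ -8.0209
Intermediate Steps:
r(I) = -3 + I/8
(-48747 + (-5466 + (-9254 - (-36 - 52*45))))/(r(140) + 7602) = (-48747 + (-5466 + (-9254 - (-36 - 52*45))))/((-3 + (⅛)*140) + 7602) = (-48747 + (-5466 + (-9254 - (-36 - 2340))))/((-3 + 35/2) + 7602) = (-48747 + (-5466 + (-9254 - 1*(-2376))))/(29/2 + 7602) = (-48747 + (-5466 + (-9254 + 2376)))/(15233/2) = (-48747 + (-5466 - 6878))*(2/15233) = (-48747 - 12344)*(2/15233) = -61091*2/15233 = -122182/15233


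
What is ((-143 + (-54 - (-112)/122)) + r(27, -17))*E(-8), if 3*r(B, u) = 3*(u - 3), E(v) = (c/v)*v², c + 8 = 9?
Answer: 105448/61 ≈ 1728.7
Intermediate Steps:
c = 1 (c = -8 + 9 = 1)
E(v) = v (E(v) = (1/v)*v² = v²/v = v)
r(B, u) = -3 + u (r(B, u) = (3*(u - 3))/3 = (3*(-3 + u))/3 = (-9 + 3*u)/3 = -3 + u)
((-143 + (-54 - (-112)/122)) + r(27, -17))*E(-8) = ((-143 + (-54 - (-112)/122)) + (-3 - 17))*(-8) = ((-143 + (-54 - (-112)/122)) - 20)*(-8) = ((-143 + (-54 - 1*(-56/61))) - 20)*(-8) = ((-143 + (-54 + 56/61)) - 20)*(-8) = ((-143 - 3238/61) - 20)*(-8) = (-11961/61 - 20)*(-8) = -13181/61*(-8) = 105448/61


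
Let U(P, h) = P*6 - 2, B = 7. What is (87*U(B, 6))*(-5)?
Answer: -17400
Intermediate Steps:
U(P, h) = -2 + 6*P (U(P, h) = 6*P - 2 = -2 + 6*P)
(87*U(B, 6))*(-5) = (87*(-2 + 6*7))*(-5) = (87*(-2 + 42))*(-5) = (87*40)*(-5) = 3480*(-5) = -17400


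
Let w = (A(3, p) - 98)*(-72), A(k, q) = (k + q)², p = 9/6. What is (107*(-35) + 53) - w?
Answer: -9290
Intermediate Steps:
p = 3/2 (p = 9*(⅙) = 3/2 ≈ 1.5000)
w = 5598 (w = ((3 + 3/2)² - 98)*(-72) = ((9/2)² - 98)*(-72) = (81/4 - 98)*(-72) = -311/4*(-72) = 5598)
(107*(-35) + 53) - w = (107*(-35) + 53) - 1*5598 = (-3745 + 53) - 5598 = -3692 - 5598 = -9290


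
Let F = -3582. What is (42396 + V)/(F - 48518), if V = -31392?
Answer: -2751/13025 ≈ -0.21121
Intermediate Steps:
(42396 + V)/(F - 48518) = (42396 - 31392)/(-3582 - 48518) = 11004/(-52100) = 11004*(-1/52100) = -2751/13025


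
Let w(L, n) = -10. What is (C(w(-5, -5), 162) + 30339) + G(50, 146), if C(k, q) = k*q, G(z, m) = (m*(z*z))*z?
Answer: 18278719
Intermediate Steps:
G(z, m) = m*z³ (G(z, m) = (m*z²)*z = m*z³)
(C(w(-5, -5), 162) + 30339) + G(50, 146) = (-10*162 + 30339) + 146*50³ = (-1620 + 30339) + 146*125000 = 28719 + 18250000 = 18278719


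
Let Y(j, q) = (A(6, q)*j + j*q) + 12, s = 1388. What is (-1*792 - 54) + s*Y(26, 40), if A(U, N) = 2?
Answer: 1531506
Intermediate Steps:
Y(j, q) = 12 + 2*j + j*q (Y(j, q) = (2*j + j*q) + 12 = 12 + 2*j + j*q)
(-1*792 - 54) + s*Y(26, 40) = (-1*792 - 54) + 1388*(12 + 2*26 + 26*40) = (-792 - 54) + 1388*(12 + 52 + 1040) = -846 + 1388*1104 = -846 + 1532352 = 1531506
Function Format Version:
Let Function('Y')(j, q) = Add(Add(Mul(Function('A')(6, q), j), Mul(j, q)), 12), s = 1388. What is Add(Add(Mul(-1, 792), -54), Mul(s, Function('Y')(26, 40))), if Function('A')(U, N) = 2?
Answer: 1531506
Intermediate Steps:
Function('Y')(j, q) = Add(12, Mul(2, j), Mul(j, q)) (Function('Y')(j, q) = Add(Add(Mul(2, j), Mul(j, q)), 12) = Add(12, Mul(2, j), Mul(j, q)))
Add(Add(Mul(-1, 792), -54), Mul(s, Function('Y')(26, 40))) = Add(Add(Mul(-1, 792), -54), Mul(1388, Add(12, Mul(2, 26), Mul(26, 40)))) = Add(Add(-792, -54), Mul(1388, Add(12, 52, 1040))) = Add(-846, Mul(1388, 1104)) = Add(-846, 1532352) = 1531506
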